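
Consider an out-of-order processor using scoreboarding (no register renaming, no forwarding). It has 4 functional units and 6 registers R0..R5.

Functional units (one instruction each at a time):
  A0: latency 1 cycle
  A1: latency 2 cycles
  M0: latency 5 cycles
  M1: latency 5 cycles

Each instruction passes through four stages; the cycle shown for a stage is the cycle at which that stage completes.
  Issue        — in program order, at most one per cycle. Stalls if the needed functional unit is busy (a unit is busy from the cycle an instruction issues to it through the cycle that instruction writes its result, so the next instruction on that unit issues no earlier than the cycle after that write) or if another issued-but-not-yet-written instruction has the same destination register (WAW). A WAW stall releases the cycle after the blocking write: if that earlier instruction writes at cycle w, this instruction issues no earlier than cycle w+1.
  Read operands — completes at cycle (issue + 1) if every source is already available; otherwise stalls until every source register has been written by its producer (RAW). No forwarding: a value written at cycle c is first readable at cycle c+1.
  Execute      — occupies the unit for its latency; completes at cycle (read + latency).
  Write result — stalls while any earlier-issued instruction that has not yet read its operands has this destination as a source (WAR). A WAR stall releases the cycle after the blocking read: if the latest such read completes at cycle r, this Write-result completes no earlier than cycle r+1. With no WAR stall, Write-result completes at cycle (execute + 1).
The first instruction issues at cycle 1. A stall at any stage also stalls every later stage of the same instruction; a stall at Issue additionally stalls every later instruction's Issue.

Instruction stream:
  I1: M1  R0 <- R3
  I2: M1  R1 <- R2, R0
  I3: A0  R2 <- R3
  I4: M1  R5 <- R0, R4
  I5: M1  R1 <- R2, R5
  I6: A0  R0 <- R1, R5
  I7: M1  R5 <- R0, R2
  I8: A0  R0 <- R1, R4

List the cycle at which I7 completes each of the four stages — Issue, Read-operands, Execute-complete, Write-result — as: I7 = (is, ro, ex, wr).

I1 -> (1, 2, 7, 8)
I2 -> (9, 10, 15, 16)  // struct: M1 busy until I1 writes@8
I3 -> (10, 11, 12, 13)
I4 -> (17, 18, 23, 24)  // struct: M1 busy until I2 writes@16
I5 -> (25, 26, 31, 32)  // struct: M1 busy until I4 writes@24
I6 -> (26, 33, 34, 35)  // RAW R1: wait I5 write@32
I7 -> (33, 36, 41, 42)  // struct: M1 busy until I5 writes@32, RAW R0: wait I6 write@35
I8 -> (36, 37, 38, 39)  // struct: A0 busy until I6 writes@35

I7 = (33, 36, 41, 42)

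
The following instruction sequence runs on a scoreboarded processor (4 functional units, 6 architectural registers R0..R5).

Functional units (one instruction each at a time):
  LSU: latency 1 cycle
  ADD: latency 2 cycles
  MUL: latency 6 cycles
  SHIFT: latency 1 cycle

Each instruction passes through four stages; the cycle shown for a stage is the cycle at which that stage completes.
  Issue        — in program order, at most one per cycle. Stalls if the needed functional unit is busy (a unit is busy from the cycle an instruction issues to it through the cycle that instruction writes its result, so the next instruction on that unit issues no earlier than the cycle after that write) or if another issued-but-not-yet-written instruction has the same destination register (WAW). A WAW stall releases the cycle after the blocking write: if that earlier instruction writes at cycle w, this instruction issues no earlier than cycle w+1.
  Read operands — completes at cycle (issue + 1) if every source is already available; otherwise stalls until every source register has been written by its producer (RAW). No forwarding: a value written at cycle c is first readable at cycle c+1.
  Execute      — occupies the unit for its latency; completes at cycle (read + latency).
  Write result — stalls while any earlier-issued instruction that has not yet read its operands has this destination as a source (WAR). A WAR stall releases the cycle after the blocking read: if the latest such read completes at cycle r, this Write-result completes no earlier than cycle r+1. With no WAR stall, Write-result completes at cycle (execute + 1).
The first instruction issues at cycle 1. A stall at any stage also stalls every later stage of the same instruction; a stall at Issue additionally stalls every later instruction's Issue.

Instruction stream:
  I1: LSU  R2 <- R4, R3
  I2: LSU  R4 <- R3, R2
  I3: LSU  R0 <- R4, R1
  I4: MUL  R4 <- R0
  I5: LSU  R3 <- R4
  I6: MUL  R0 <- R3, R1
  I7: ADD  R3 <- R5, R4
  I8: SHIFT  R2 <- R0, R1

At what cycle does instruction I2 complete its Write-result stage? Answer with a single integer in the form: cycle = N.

cycle = 8

I1  is:1  ro:2  ex:3  wr:4
I2  is:5  ro:6  ex:7  wr:8  — struct: LSU busy until I1 writes@4
I3  is:9  ro:10  ex:11  wr:12  — struct: LSU busy until I2 writes@8
I4  is:10  ro:13  ex:19  wr:20  — RAW R0: wait I3 write@12
I5  is:13  ro:21  ex:22  wr:23  — struct: LSU busy until I3 writes@12, RAW R4: wait I4 write@20
I6  is:21  ro:24  ex:30  wr:31  — struct: MUL busy until I4 writes@20, RAW R3: wait I5 write@23
I7  is:24  ro:25  ex:27  wr:28  — WAW R3: wait I5 write@23
I8  is:25  ro:32  ex:33  wr:34  — RAW R0: wait I6 write@31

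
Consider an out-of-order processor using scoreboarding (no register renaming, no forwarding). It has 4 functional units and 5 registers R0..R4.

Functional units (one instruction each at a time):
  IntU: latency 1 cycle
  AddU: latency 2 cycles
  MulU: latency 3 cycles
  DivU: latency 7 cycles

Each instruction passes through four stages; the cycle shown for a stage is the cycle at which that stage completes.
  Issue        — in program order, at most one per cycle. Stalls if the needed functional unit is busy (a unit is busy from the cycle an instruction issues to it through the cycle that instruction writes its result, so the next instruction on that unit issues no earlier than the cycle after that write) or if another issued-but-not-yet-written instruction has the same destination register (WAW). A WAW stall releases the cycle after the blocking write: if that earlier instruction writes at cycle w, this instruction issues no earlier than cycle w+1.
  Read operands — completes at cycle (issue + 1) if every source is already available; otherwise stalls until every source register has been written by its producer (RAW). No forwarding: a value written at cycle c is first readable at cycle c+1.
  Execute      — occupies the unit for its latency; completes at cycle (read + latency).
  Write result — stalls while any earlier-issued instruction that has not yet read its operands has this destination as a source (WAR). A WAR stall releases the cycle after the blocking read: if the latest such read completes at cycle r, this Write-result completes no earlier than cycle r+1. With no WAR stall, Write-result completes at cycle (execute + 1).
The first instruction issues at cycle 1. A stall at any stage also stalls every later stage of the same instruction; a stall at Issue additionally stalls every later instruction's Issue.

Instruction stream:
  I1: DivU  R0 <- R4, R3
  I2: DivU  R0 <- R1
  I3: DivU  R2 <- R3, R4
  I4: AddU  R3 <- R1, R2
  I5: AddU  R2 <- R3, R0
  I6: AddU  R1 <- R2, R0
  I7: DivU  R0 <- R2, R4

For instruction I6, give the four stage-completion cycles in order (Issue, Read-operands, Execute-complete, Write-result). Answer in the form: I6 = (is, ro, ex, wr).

I6 = (40, 41, 43, 44)

[1] issue I1 (DivU)
[2] I1 read-ops
[9] I1 finished on DivU
[10] I1→R0
[11] issue I2 (DivU)
[12] I2 read-ops
[19] I2 finished on DivU
[20] I2→R0
[21] issue I3 (DivU)
[22] I3 read-ops · issue I4 (AddU)
[29] I3 finished on DivU
[30] I3→R2
[31] I4 read-ops
[33] I4 finished on AddU
[34] I4→R3
[35] issue I5 (AddU)
[36] I5 read-ops
[38] I5 finished on AddU
[39] I5→R2
[40] issue I6 (AddU)
[41] I6 read-ops · issue I7 (DivU)
[42] I7 read-ops
[43] I6 finished on AddU
[44] I6→R1
[49] I7 finished on DivU
[50] I7→R0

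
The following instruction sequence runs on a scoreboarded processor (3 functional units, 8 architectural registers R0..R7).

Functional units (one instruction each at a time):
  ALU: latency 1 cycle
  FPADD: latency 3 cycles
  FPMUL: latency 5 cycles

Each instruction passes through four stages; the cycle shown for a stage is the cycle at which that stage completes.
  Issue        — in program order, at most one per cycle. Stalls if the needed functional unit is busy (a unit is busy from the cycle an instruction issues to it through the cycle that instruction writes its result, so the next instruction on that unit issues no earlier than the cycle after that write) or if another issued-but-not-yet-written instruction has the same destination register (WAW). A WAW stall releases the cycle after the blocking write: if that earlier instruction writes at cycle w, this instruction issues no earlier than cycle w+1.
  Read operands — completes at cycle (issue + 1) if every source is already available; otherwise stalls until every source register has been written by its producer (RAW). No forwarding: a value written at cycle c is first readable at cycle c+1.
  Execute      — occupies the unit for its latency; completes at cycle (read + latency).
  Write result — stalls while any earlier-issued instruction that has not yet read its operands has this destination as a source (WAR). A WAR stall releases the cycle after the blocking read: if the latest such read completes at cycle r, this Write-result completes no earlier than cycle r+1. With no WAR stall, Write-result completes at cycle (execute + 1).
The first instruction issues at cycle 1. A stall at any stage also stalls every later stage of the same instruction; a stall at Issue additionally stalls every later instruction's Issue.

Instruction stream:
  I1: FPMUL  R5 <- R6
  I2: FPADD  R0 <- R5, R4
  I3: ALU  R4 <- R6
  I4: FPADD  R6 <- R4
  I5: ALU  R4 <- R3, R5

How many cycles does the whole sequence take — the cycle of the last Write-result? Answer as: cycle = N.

cycle = 19

  I1 | 1 | 2 | 7 | 8
  I2 | 2 | 9 | 12 | 13   RAW R5: wait I1 write@8
  I3 | 3 | 4 | 5 | 10   WAR R4: wait I2 read@9
  I4 | 14 | 15 | 18 | 19   struct: FPADD busy until I2 writes@13
  I5 | 15 | 16 | 17 | 18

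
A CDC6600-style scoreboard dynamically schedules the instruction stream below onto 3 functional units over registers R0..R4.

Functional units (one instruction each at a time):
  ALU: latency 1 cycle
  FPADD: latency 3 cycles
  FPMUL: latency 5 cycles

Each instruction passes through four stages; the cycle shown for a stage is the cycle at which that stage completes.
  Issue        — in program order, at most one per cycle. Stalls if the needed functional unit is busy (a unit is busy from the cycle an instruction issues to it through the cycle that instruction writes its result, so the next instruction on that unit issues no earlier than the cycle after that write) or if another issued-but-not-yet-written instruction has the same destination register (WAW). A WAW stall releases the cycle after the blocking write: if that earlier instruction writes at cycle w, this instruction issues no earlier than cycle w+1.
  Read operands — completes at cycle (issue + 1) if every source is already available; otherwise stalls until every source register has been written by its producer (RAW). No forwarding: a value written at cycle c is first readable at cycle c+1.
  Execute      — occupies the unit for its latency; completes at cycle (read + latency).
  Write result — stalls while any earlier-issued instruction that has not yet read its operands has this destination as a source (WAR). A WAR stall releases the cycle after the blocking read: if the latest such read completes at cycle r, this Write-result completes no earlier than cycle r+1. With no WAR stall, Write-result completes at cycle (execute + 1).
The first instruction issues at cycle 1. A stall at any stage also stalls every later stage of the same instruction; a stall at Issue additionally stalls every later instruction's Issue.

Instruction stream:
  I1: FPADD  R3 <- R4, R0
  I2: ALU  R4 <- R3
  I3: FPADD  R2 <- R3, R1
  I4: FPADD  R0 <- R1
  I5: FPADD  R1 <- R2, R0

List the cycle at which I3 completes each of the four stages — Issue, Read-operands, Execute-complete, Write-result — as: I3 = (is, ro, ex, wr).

I3 = (7, 8, 11, 12)

c1: I1 dispatched to FPADD
c2: I1 operands ready; I2 dispatched to ALU
c5: I1 complete
c6: R3←I1
c7: I2 operands ready; I3 dispatched to FPADD
c8: I2 complete; I3 operands ready
c9: R4←I2
c11: I3 complete
c12: R2←I3
c13: I4 dispatched to FPADD
c14: I4 operands ready
c17: I4 complete
c18: R0←I4
c19: I5 dispatched to FPADD
c20: I5 operands ready
c23: I5 complete
c24: R1←I5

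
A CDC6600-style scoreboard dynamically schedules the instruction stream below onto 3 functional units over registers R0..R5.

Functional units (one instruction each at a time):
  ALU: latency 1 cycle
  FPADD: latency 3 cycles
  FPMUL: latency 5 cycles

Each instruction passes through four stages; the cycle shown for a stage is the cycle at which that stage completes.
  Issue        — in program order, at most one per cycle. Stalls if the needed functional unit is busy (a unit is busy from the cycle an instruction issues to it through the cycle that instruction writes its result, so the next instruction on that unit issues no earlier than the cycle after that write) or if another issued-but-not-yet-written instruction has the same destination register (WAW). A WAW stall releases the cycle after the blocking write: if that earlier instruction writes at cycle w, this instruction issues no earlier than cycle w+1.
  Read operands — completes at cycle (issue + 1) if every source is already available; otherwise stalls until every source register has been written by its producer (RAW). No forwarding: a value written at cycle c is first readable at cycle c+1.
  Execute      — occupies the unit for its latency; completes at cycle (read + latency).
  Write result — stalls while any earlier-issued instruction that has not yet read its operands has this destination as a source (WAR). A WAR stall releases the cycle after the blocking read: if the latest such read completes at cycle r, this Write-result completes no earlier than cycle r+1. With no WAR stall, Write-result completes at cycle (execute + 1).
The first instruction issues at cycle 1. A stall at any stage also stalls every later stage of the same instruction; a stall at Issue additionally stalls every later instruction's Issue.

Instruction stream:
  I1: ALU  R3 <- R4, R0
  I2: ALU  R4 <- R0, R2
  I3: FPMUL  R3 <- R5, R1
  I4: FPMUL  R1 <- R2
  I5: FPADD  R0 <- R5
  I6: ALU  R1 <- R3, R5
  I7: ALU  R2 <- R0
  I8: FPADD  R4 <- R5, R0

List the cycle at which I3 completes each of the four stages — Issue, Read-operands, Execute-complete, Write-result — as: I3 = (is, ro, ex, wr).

1) issue 1, read 2, done 3, write 4
2) issue 5, read 6, done 7, write 8  <struct: ALU busy until I1 writes@4>
3) issue 6, read 7, done 12, write 13
4) issue 14, read 15, done 20, write 21  <struct: FPMUL busy until I3 writes@13>
5) issue 15, read 16, done 19, write 20
6) issue 22, read 23, done 24, write 25  <WAW R1: wait I4 write@21>
7) issue 26, read 27, done 28, write 29  <struct: ALU busy until I6 writes@25>
8) issue 27, read 28, done 31, write 32

I3 = (6, 7, 12, 13)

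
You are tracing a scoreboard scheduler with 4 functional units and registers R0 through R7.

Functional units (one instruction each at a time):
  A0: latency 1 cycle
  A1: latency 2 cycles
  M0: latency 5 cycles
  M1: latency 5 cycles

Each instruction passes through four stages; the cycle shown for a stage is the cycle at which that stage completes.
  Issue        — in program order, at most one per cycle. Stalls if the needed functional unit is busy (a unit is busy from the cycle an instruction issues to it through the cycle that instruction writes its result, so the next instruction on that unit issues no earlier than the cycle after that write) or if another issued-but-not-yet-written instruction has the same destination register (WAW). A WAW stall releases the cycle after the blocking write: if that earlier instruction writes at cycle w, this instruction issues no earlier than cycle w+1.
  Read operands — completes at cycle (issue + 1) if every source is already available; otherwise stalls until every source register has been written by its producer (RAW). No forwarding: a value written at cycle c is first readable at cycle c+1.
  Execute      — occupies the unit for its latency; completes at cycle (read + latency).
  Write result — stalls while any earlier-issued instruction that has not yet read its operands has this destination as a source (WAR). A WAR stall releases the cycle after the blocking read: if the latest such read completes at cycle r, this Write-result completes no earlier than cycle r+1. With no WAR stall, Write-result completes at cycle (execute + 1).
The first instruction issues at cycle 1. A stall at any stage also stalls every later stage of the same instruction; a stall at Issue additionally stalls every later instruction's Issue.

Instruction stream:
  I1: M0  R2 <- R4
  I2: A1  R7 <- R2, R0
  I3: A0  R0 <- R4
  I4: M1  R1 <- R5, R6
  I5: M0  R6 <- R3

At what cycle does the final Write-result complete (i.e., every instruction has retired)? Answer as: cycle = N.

cycle = 16

cycle 1: issue I1 (M0)
cycle 2: I1 read-ops, issue I2 (A1)
cycle 3: issue I3 (A0)
cycle 4: I3 read-ops, issue I4 (M1)
cycle 5: I3 finished on A0, I4 read-ops
cycle 7: I1 finished on M0
cycle 8: I1→R2
cycle 9: I2 read-ops, issue I5 (M0)
cycle 10: I3→R0, I4 finished on M1, I5 read-ops
cycle 11: I2 finished on A1, I4→R1
cycle 12: I2→R7
cycle 15: I5 finished on M0
cycle 16: I5→R6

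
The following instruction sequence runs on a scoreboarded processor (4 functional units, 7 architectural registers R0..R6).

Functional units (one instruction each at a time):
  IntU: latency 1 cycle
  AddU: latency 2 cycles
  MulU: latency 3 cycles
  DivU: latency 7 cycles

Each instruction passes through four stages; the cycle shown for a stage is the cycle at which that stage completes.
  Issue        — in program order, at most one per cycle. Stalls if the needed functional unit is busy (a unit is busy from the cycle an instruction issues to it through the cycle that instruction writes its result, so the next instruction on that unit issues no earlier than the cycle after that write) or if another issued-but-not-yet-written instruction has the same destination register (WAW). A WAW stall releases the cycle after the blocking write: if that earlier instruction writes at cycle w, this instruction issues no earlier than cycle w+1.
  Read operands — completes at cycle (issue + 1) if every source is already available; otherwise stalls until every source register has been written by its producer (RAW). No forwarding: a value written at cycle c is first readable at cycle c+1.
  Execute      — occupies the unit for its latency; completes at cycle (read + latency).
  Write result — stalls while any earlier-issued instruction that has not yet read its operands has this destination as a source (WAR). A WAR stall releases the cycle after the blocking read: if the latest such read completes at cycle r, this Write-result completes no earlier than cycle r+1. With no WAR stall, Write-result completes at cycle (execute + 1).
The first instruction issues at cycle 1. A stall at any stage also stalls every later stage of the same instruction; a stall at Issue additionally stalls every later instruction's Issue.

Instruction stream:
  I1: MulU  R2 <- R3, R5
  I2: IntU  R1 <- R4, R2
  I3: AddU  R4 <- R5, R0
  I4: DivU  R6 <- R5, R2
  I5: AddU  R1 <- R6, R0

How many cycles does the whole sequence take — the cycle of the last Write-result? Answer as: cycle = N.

cycle = 19

[I1] 1/2/5/6
[I2] 2/7/8/9  (RAW R2: wait I1 write@6)
[I3] 3/4/6/8  (WAR R4: wait I2 read@7)
[I4] 4/7/14/15  (RAW R2: wait I1 write@6)
[I5] 10/16/18/19  (WAW R1: wait I2 write@9; RAW R6: wait I4 write@15)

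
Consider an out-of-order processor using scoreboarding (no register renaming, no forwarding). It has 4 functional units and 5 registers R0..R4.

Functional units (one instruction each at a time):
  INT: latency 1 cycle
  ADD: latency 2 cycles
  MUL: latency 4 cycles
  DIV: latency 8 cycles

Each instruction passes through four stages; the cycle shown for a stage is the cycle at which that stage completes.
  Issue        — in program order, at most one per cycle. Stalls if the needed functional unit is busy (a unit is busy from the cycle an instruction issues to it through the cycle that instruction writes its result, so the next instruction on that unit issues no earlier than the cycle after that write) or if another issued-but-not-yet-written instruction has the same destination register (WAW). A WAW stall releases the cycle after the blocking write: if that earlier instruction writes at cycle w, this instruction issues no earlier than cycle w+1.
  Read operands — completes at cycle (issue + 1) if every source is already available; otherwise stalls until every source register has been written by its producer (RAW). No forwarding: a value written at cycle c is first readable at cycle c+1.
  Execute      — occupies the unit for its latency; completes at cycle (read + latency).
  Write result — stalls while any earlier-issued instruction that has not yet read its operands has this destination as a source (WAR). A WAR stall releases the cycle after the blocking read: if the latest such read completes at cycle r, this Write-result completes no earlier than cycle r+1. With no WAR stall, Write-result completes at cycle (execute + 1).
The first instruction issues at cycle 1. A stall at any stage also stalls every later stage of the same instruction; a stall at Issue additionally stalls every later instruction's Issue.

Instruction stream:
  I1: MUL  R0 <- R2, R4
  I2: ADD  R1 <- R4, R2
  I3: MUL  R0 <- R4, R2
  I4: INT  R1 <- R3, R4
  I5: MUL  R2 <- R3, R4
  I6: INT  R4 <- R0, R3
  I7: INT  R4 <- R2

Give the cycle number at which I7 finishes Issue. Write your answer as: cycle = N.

t=1  I1 dispatched to MUL
t=2  I1 operands ready · I2 dispatched to ADD
t=3  I2 operands ready
t=5  I2 complete
t=6  I1 complete · R1←I2
t=7  R0←I1
t=8  I3 dispatched to MUL
t=9  I3 operands ready · I4 dispatched to INT
t=10  I4 operands ready
t=11  I4 complete
t=12  R1←I4
t=13  I3 complete
t=14  R0←I3
t=15  I5 dispatched to MUL
t=16  I5 operands ready · I6 dispatched to INT
t=17  I6 operands ready
t=18  I6 complete
t=19  R4←I6
t=20  I5 complete · I7 dispatched to INT
t=21  R2←I5
t=22  I7 operands ready
t=23  I7 complete
t=24  R4←I7

cycle = 20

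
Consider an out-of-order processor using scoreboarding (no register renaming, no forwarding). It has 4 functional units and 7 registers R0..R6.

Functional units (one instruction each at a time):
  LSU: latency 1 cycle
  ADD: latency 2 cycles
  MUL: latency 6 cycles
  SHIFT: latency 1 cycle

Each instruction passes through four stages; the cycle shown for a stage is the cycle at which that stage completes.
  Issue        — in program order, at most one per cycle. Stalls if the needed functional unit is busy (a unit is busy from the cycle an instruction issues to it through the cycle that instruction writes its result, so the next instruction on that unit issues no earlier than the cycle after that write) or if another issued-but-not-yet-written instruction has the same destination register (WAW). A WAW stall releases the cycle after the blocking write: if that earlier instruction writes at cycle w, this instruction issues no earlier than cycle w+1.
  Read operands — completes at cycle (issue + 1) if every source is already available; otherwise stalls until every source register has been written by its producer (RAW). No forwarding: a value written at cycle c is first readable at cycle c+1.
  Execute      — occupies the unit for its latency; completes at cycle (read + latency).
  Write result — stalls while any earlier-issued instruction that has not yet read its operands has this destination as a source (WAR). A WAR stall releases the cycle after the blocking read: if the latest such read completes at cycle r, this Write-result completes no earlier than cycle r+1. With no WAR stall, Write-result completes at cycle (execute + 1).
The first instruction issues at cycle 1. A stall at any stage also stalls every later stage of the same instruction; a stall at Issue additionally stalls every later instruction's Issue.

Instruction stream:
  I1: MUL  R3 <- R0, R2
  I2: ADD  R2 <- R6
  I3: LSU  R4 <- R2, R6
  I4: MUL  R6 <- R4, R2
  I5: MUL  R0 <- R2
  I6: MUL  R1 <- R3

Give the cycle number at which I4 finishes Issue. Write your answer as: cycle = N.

[I1] 1/2/8/9
[I2] 2/3/5/6
[I3] 3/7/8/9  (RAW R2: wait I2 write@6)
[I4] 10/11/17/18  (struct: MUL busy until I1 writes@9)
[I5] 19/20/26/27  (struct: MUL busy until I4 writes@18)
[I6] 28/29/35/36  (struct: MUL busy until I5 writes@27)

cycle = 10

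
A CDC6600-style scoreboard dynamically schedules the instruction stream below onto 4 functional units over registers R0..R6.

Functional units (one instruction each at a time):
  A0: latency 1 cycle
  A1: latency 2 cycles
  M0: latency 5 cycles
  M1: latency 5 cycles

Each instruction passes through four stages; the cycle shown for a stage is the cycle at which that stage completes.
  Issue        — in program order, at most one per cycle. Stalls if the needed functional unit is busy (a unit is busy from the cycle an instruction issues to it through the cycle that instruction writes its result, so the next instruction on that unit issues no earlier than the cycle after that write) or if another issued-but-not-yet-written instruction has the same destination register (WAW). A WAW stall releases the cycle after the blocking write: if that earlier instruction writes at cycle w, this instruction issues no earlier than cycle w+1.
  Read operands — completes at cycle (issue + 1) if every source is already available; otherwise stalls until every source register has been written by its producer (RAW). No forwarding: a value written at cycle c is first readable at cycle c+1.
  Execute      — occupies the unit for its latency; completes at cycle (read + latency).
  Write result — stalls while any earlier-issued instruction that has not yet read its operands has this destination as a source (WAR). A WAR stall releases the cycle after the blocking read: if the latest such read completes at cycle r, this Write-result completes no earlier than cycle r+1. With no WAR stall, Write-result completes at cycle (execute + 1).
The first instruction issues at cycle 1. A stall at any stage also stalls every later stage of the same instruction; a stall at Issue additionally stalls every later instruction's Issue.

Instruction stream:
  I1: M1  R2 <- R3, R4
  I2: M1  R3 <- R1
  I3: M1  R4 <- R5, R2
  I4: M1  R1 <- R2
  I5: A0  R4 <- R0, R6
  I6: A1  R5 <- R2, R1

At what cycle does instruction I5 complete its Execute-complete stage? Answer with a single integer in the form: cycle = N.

cycle = 28

I1: IS=1 RO=2 EX=7 WR=8
I2: IS=9 RO=10 EX=15 WR=16  [struct: M1 busy until I1 writes@8]
I3: IS=17 RO=18 EX=23 WR=24  [struct: M1 busy until I2 writes@16]
I4: IS=25 RO=26 EX=31 WR=32  [struct: M1 busy until I3 writes@24]
I5: IS=26 RO=27 EX=28 WR=29
I6: IS=27 RO=33 EX=35 WR=36  [RAW R1: wait I4 write@32]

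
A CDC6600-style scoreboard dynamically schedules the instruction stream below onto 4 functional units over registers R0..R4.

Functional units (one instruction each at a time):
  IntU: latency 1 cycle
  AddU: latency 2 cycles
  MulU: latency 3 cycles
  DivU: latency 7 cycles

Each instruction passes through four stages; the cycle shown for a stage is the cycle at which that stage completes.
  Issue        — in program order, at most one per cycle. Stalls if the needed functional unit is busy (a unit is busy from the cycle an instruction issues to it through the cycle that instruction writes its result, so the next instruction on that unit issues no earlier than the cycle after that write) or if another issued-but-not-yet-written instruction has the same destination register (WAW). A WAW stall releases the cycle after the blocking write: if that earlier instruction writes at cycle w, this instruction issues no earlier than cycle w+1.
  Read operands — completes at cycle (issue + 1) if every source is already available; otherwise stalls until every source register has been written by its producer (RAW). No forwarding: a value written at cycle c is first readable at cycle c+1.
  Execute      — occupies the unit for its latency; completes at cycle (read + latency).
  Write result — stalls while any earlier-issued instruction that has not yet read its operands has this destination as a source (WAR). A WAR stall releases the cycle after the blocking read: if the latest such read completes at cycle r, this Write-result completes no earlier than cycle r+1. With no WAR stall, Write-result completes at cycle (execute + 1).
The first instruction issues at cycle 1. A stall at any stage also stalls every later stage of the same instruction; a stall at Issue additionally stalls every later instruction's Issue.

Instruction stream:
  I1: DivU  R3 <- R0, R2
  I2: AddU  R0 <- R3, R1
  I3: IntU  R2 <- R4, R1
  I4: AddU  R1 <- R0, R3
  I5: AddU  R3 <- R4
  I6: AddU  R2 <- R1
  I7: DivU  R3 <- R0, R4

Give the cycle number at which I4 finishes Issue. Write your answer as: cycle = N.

cycle = 15

I1 -> (1, 2, 9, 10)
I2 -> (2, 11, 13, 14)  // RAW R3: wait I1 write@10
I3 -> (3, 4, 5, 6)
I4 -> (15, 16, 18, 19)  // struct: AddU busy until I2 writes@14
I5 -> (20, 21, 23, 24)  // struct: AddU busy until I4 writes@19
I6 -> (25, 26, 28, 29)  // struct: AddU busy until I5 writes@24
I7 -> (26, 27, 34, 35)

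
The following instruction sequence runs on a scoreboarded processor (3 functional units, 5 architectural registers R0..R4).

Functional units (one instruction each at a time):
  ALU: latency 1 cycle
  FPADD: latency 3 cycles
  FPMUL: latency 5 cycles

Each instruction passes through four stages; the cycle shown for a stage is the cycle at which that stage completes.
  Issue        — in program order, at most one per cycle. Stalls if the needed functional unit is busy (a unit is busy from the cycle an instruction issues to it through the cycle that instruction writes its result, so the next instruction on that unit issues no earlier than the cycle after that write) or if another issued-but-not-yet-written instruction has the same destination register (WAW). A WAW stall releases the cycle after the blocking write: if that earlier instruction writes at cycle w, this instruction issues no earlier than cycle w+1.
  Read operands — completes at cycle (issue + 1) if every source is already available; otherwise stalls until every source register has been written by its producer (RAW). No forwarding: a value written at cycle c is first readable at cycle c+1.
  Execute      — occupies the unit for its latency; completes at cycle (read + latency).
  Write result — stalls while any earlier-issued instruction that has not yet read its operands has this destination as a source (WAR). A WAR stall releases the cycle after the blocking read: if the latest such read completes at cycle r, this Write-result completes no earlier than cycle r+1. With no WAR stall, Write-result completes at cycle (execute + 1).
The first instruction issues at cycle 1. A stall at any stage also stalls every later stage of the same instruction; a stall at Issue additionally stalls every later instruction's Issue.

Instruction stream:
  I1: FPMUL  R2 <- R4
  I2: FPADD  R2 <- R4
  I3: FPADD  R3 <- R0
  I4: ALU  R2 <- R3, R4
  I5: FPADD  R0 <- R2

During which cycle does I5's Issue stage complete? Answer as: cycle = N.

cycle = 21

t=1  I1 issues→FPMUL
t=2  I1 reads
t=7  I1 exec-done
t=8  I1 writes R2
t=9  I2 issues→FPADD
t=10  I2 reads
t=13  I2 exec-done
t=14  I2 writes R2
t=15  I3 issues→FPADD
t=16  I3 reads | I4 issues→ALU
t=19  I3 exec-done
t=20  I3 writes R3
t=21  I4 reads | I5 issues→FPADD
t=22  I4 exec-done
t=23  I4 writes R2
t=24  I5 reads
t=27  I5 exec-done
t=28  I5 writes R0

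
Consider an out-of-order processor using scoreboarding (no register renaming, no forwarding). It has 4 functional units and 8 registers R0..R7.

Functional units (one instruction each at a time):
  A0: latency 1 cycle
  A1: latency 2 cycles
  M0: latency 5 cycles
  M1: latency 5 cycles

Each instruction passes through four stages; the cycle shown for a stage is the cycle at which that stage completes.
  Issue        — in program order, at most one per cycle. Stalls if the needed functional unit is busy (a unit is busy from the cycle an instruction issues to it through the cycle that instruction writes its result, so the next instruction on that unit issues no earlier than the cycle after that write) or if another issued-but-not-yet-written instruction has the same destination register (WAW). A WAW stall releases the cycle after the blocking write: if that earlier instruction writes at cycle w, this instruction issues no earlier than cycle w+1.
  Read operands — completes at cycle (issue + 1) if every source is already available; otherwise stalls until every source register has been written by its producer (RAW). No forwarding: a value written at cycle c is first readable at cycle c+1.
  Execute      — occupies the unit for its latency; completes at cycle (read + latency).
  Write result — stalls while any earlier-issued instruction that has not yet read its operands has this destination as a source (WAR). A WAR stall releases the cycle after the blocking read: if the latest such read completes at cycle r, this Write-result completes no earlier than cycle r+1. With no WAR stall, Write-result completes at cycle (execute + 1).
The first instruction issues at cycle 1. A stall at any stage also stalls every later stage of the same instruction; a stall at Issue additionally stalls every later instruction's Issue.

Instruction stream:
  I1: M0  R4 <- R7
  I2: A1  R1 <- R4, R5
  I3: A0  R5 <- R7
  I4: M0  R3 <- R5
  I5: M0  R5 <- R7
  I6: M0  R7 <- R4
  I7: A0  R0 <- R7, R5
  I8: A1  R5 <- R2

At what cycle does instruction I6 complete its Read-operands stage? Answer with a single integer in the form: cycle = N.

t=1  I1→M0
t=2  I1 RO, I2→A1
t=3  I3→A0
t=4  I3 RO
t=5  I3 EX
t=7  I1 EX
t=8  I1 WR R4
t=9  I2 RO, I4→M0
t=10  I3 WR R5
t=11  I2 EX, I4 RO
t=12  I2 WR R1
t=16  I4 EX
t=17  I4 WR R3
t=18  I5→M0
t=19  I5 RO
t=24  I5 EX
t=25  I5 WR R5
t=26  I6→M0
t=27  I6 RO, I7→A0
t=28  I8→A1
t=29  I8 RO
t=31  I8 EX
t=32  I6 EX
t=33  I6 WR R7
t=34  I7 RO
t=35  I7 EX, I8 WR R5
t=36  I7 WR R0

cycle = 27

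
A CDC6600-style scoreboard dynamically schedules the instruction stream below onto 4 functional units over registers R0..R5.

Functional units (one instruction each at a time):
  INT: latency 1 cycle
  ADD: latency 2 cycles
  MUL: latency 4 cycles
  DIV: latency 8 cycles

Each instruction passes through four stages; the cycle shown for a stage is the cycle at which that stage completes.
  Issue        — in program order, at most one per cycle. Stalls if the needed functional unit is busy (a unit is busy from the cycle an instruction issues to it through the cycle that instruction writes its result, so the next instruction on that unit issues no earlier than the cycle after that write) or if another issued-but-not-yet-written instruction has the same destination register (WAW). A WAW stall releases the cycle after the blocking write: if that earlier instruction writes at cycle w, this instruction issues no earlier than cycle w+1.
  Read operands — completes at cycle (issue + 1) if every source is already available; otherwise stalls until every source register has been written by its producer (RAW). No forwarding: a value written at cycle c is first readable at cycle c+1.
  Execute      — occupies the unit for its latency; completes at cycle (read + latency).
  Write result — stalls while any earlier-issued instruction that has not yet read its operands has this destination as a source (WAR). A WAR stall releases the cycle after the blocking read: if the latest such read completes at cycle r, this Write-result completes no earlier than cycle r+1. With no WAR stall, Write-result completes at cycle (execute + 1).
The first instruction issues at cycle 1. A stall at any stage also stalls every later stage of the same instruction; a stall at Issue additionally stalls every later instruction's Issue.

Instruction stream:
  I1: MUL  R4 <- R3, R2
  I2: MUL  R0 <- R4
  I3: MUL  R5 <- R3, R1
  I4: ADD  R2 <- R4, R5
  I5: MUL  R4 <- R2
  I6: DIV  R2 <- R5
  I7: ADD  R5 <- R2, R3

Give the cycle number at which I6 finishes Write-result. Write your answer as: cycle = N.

cycle = 36

[1] I1→MUL
[2] I1 RO
[6] I1 EX
[7] I1 WR R4
[8] I2→MUL
[9] I2 RO
[13] I2 EX
[14] I2 WR R0
[15] I3→MUL
[16] I3 RO · I4→ADD
[20] I3 EX
[21] I3 WR R5
[22] I4 RO · I5→MUL
[24] I4 EX
[25] I4 WR R2
[26] I5 RO · I6→DIV
[27] I6 RO · I7→ADD
[30] I5 EX
[31] I5 WR R4
[35] I6 EX
[36] I6 WR R2
[37] I7 RO
[39] I7 EX
[40] I7 WR R5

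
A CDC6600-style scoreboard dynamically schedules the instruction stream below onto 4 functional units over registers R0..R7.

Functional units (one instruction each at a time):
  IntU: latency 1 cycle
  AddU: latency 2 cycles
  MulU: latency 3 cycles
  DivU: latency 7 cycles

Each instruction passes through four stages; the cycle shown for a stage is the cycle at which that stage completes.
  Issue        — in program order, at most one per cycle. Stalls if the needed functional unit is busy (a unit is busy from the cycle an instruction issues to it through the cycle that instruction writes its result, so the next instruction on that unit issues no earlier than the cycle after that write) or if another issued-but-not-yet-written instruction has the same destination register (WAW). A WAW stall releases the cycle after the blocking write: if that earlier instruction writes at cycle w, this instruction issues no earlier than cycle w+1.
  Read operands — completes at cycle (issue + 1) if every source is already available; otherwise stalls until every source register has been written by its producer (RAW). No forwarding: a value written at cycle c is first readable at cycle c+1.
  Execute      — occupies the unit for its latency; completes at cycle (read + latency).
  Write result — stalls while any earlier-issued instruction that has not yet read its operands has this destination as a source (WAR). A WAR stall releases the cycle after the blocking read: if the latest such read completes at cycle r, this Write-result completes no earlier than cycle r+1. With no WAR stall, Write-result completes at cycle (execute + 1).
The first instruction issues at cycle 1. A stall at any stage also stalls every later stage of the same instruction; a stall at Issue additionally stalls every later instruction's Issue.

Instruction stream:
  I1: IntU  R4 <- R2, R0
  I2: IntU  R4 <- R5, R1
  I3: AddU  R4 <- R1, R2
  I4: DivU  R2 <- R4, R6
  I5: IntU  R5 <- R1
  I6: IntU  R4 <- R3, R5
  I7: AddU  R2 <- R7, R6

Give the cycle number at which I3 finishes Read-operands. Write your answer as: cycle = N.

cycle = 10

c1: I1 dispatched to IntU
c2: I1 operands ready
c3: I1 complete
c4: R4←I1
c5: I2 dispatched to IntU
c6: I2 operands ready
c7: I2 complete
c8: R4←I2
c9: I3 dispatched to AddU
c10: I3 operands ready, I4 dispatched to DivU
c11: I5 dispatched to IntU
c12: I3 complete, I5 operands ready
c13: R4←I3, I5 complete
c14: I4 operands ready, R5←I5
c15: I6 dispatched to IntU
c16: I6 operands ready
c17: I6 complete
c18: R4←I6
c21: I4 complete
c22: R2←I4
c23: I7 dispatched to AddU
c24: I7 operands ready
c26: I7 complete
c27: R2←I7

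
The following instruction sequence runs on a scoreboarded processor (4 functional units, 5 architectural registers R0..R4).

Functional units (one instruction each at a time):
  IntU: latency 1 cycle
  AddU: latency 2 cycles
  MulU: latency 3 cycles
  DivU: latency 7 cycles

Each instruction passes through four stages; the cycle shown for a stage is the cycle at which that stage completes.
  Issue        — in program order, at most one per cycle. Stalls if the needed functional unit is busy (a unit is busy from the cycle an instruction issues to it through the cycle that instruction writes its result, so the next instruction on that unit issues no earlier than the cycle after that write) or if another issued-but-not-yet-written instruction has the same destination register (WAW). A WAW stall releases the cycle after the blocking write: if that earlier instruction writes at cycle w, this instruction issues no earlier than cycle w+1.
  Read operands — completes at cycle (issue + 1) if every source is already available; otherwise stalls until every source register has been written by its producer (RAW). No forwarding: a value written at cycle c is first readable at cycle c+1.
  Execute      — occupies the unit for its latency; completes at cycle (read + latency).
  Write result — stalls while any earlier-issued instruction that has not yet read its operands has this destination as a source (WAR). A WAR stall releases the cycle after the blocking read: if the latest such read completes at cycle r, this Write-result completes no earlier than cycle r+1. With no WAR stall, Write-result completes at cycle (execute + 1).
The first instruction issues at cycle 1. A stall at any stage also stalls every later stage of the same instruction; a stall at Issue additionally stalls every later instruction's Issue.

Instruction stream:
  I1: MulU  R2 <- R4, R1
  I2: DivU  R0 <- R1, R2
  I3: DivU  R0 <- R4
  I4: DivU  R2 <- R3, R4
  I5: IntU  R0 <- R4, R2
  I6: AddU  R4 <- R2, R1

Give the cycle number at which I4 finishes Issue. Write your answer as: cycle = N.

  I1 | 1 | 2 | 5 | 6
  I2 | 2 | 7 | 14 | 15   RAW R2: wait I1 write@6
  I3 | 16 | 17 | 24 | 25   struct: DivU busy until I2 writes@15
  I4 | 26 | 27 | 34 | 35   struct: DivU busy until I3 writes@25
  I5 | 27 | 36 | 37 | 38   RAW R2: wait I4 write@35
  I6 | 28 | 36 | 38 | 39   RAW R2: wait I4 write@35

cycle = 26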